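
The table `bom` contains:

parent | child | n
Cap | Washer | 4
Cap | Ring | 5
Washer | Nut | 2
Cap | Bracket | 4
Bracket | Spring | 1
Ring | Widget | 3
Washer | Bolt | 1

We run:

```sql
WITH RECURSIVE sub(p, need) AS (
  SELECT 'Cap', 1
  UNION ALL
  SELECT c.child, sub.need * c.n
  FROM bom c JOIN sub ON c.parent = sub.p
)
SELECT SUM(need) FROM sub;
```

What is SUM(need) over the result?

Base: (Cap, need=1).
Iteration 1: components of {Cap} -> Bracket = 1*4 = 4, Ring = 1*5 = 5, Washer = 1*4 = 4.
Iteration 2: components of {Bracket,Ring,Washer} -> Bolt = 4*1 = 4, Nut = 4*2 = 8, Spring = 4*1 = 4, Widget = 5*3 = 15.
Iteration 3: no further components; recursion stops.
SUM(need) = 1 + 4 + 5 + 4 + 8 + 4 + 15 + 4 = 45.

45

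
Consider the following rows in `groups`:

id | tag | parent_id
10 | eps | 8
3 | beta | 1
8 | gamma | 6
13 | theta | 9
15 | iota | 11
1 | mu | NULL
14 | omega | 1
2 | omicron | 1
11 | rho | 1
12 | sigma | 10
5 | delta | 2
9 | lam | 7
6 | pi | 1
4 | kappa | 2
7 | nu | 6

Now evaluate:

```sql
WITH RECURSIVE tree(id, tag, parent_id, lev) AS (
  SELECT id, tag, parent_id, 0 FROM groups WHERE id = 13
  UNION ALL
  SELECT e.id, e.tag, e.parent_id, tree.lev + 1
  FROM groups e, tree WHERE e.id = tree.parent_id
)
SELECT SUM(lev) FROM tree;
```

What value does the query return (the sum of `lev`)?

Base: id=13 (theta), parent_id=9, lev 0.
Iteration 1: join on id=9 -> lam (id 9, parent_id=7, lev 1).
Iteration 2: join on id=7 -> nu (id 7, parent_id=6, lev 2).
Iteration 3: join on id=6 -> pi (id 6, parent_id=1, lev 3).
Iteration 4: join on id=1 -> mu (id 1, parent_id=NULL, lev 4).
Iteration 5: parent_id is NULL; no match; recursion stops.
SUM(lev) = 0 + 1 + 2 + 3 + 4 = 10.

10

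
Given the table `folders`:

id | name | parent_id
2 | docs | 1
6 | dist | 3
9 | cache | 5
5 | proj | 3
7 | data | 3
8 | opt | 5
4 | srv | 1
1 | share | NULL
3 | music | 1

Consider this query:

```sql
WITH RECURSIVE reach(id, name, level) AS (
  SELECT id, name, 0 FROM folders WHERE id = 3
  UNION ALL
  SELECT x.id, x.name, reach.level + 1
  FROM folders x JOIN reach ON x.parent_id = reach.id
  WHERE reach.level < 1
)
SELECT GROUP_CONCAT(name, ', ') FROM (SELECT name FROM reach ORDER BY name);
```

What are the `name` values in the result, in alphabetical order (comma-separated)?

data, dist, music, proj

Base: id=3 (music) at level 0.
Iteration 1: rows with parent_id in {3} -> proj (id 5, level 1), dist (id 6, level 1), data (id 7, level 1).
Iteration 2: level < 1 fails for all current rows; recursion stops.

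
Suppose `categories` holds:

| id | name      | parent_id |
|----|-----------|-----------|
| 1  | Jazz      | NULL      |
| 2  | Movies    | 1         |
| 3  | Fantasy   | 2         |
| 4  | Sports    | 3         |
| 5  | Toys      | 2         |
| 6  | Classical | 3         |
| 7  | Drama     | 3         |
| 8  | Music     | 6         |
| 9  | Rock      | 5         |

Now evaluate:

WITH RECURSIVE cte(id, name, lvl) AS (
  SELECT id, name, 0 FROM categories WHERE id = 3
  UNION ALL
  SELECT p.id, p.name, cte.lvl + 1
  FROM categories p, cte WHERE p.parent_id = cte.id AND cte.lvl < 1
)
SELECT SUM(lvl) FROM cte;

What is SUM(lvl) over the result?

Base: id=3 (Fantasy) at lvl 0.
Iteration 1: rows with parent_id in {3} -> Sports (id 4, lvl 1), Classical (id 6, lvl 1), Drama (id 7, lvl 1).
Iteration 2: lvl < 1 fails for all current rows; recursion stops.
SUM(lvl) = 0 + 1 + 1 + 1 = 3.

3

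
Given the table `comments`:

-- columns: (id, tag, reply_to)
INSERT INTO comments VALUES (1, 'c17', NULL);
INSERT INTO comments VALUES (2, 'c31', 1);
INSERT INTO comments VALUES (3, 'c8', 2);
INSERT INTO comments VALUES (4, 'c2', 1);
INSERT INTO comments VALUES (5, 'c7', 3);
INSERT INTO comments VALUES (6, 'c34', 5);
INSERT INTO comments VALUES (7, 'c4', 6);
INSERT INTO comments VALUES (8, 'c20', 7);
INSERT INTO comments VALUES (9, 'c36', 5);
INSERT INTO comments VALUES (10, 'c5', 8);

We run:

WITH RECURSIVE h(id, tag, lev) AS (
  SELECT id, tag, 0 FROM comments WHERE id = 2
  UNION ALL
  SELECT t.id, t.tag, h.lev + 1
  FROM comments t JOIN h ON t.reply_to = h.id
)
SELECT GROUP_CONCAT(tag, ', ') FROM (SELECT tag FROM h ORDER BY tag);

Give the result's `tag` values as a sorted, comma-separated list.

Base: id=2 (c31) at lev 0.
Iteration 1: rows with reply_to in {2} -> c8 (id 3, lev 1).
Iteration 2: rows with reply_to in {3} -> c7 (id 5, lev 2).
Iteration 3: rows with reply_to in {5} -> c34 (id 6, lev 3), c36 (id 9, lev 3).
Iteration 4: rows with reply_to in {6,9} -> c4 (id 7, lev 4).
Iteration 5: rows with reply_to in {7} -> c20 (id 8, lev 5).
Iteration 6: rows with reply_to in {8} -> c5 (id 10, lev 6).
Iteration 7: no rows with reply_to in {10}; recursion stops.

c20, c31, c34, c36, c4, c5, c7, c8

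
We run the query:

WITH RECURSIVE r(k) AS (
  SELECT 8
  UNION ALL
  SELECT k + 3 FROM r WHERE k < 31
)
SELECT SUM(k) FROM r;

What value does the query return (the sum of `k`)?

Base: k=8.
Iteration 1: 8 < 31 holds -> k = 8 + 3 = 11.
Iteration 2: 11 < 31 holds -> k = 11 + 3 = 14.
Iteration 3: 14 < 31 holds -> k = 14 + 3 = 17.
Iteration 4: 17 < 31 holds -> k = 17 + 3 = 20.
Iteration 5: 20 < 31 holds -> k = 20 + 3 = 23.
Iteration 6: 23 < 31 holds -> k = 23 + 3 = 26.
Iteration 7: 26 < 31 holds -> k = 26 + 3 = 29.
Iteration 8: 29 < 31 holds -> k = 29 + 3 = 32.
Iteration 9: 32 < 31 fails; recursion stops.
SUM(k) = 8 + 11 + 14 + 17 + 20 + 23 + 26 + 29 + 32 = 180.

180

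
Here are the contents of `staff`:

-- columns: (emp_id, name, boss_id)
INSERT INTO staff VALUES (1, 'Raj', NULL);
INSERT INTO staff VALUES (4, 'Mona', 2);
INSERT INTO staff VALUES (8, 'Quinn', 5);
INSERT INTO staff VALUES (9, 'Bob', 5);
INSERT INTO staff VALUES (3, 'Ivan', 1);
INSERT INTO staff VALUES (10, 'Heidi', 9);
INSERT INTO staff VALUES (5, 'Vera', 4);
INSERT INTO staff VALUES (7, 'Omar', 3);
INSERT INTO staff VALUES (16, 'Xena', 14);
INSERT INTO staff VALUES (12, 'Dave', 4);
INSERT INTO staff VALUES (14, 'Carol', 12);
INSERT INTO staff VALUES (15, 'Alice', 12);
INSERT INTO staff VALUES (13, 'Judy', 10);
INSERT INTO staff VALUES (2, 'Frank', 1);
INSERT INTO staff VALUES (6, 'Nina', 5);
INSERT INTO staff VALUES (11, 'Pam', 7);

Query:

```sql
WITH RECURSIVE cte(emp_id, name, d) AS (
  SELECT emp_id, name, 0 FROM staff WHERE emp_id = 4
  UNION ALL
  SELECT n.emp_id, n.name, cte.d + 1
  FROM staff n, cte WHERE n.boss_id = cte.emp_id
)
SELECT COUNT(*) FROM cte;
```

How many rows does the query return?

11

Base: emp_id=4 (Mona) at d 0.
Iteration 1: rows with boss_id in {4} -> Vera (id 5, d 1), Dave (id 12, d 1).
Iteration 2: rows with boss_id in {5,12} -> Nina (id 6, d 2), Quinn (id 8, d 2), Bob (id 9, d 2), Carol (id 14, d 2), Alice (id 15, d 2).
Iteration 3: rows with boss_id in {6,8,9,14,15} -> Heidi (id 10, d 3), Xena (id 16, d 3).
Iteration 4: rows with boss_id in {10,16} -> Judy (id 13, d 4).
Iteration 5: no rows with boss_id in {13}; recursion stops.
Total rows emitted: 11.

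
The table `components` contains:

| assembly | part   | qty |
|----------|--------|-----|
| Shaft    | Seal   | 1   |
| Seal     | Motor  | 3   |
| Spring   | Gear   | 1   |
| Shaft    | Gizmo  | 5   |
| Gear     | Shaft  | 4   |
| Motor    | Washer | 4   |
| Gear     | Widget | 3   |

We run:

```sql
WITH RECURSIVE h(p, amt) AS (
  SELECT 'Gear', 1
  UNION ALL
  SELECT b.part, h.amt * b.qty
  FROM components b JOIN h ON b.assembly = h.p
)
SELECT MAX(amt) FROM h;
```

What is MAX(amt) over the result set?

48

Base: (Gear, amt=1).
Iteration 1: components of {Gear} -> Shaft = 1*4 = 4, Widget = 1*3 = 3.
Iteration 2: components of {Shaft,Widget} -> Gizmo = 4*5 = 20, Seal = 4*1 = 4.
Iteration 3: components of {Gizmo,Seal} -> Motor = 4*3 = 12.
Iteration 4: components of {Motor} -> Washer = 12*4 = 48.
Iteration 5: no further components; recursion stops.
amt values: 1, 4, 3, 4, 20, 12, 48; the maximum is 48.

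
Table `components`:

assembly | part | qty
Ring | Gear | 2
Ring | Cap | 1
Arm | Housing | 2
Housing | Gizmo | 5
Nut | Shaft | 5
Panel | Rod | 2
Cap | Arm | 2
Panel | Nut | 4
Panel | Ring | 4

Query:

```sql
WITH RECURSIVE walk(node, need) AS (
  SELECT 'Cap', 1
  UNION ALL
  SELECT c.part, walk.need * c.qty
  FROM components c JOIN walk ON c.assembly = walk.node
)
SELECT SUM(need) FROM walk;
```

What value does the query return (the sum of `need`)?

Base: (Cap, need=1).
Iteration 1: components of {Cap} -> Arm = 1*2 = 2.
Iteration 2: components of {Arm} -> Housing = 2*2 = 4.
Iteration 3: components of {Housing} -> Gizmo = 4*5 = 20.
Iteration 4: no further components; recursion stops.
SUM(need) = 1 + 2 + 4 + 20 = 27.

27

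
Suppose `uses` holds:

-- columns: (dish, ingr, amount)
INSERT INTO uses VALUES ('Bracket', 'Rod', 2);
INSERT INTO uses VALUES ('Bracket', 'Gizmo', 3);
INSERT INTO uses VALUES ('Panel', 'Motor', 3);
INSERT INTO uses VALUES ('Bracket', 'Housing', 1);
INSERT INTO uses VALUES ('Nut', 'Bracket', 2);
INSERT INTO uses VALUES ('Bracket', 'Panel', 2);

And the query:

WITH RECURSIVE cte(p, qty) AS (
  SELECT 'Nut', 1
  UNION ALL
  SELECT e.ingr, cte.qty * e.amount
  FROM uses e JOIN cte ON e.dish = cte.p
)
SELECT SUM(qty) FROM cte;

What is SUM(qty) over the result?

31

Base: (Nut, qty=1).
Iteration 1: components of {Nut} -> Bracket = 1*2 = 2.
Iteration 2: components of {Bracket} -> Gizmo = 2*3 = 6, Housing = 2*1 = 2, Panel = 2*2 = 4, Rod = 2*2 = 4.
Iteration 3: components of {Gizmo,Housing,Panel,Rod} -> Motor = 4*3 = 12.
Iteration 4: no further components; recursion stops.
SUM(qty) = 1 + 2 + 2 + 6 + 4 + 4 + 12 = 31.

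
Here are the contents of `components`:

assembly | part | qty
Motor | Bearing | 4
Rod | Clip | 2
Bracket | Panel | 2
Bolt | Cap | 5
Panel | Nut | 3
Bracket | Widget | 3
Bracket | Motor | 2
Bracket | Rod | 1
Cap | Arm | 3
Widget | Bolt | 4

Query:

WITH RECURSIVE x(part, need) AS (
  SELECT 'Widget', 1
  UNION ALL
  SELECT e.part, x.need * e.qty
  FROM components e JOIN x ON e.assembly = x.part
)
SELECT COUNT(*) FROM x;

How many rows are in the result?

4

Base: (Widget, need=1).
Iteration 1: components of {Widget} -> Bolt = 1*4 = 4.
Iteration 2: components of {Bolt} -> Cap = 4*5 = 20.
Iteration 3: components of {Cap} -> Arm = 20*3 = 60.
Iteration 4: no further components; recursion stops.
Total rows emitted: 4.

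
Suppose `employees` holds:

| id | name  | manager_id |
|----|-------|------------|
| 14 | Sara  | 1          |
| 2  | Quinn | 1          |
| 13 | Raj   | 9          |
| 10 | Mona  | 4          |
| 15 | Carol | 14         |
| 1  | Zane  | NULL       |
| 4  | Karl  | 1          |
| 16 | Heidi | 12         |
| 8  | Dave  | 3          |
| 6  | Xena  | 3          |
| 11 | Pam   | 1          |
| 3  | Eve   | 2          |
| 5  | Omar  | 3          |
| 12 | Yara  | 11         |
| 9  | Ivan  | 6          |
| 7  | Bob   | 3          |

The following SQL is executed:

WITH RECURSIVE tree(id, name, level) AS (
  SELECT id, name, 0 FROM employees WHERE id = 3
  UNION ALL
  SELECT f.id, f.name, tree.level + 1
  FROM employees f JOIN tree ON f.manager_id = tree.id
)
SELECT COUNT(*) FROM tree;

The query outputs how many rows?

Base: id=3 (Eve) at level 0.
Iteration 1: rows with manager_id in {3} -> Omar (id 5, level 1), Xena (id 6, level 1), Bob (id 7, level 1), Dave (id 8, level 1).
Iteration 2: rows with manager_id in {5,6,7,8} -> Ivan (id 9, level 2).
Iteration 3: rows with manager_id in {9} -> Raj (id 13, level 3).
Iteration 4: no rows with manager_id in {13}; recursion stops.
Total rows emitted: 7.

7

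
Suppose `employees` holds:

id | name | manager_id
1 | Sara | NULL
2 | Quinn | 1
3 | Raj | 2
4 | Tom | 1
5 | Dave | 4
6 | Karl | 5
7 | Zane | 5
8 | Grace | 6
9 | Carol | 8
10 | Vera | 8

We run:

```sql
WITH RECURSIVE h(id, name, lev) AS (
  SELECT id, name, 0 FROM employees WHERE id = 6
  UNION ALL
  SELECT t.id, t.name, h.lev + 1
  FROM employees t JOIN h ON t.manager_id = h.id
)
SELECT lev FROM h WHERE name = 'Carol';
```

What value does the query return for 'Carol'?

2

Base: id=6 (Karl) at lev 0.
Iteration 1: rows with manager_id in {6} -> Grace (id 8, lev 1).
Iteration 2: rows with manager_id in {8} -> Carol (id 9, lev 2), Vera (id 10, lev 2).
Iteration 3: no rows with manager_id in {9,10}; recursion stops.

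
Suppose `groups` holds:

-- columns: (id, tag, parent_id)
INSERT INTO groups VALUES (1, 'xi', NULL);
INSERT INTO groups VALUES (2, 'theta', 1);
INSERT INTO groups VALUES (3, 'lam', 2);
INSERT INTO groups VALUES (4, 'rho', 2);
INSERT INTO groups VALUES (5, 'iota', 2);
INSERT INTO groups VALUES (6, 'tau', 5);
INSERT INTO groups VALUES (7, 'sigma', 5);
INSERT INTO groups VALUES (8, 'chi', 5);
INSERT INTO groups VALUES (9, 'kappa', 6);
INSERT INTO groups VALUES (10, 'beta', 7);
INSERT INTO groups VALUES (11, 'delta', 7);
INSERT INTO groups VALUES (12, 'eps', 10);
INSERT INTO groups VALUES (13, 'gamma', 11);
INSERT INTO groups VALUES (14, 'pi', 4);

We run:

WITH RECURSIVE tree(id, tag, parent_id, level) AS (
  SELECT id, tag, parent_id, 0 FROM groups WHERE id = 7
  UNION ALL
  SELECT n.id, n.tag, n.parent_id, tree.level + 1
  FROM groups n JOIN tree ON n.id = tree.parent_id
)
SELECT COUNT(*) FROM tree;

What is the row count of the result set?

Base: id=7 (sigma), parent_id=5, level 0.
Iteration 1: join on id=5 -> iota (id 5, parent_id=2, level 1).
Iteration 2: join on id=2 -> theta (id 2, parent_id=1, level 2).
Iteration 3: join on id=1 -> xi (id 1, parent_id=NULL, level 3).
Iteration 4: parent_id is NULL; no match; recursion stops.
Total rows emitted: 4.

4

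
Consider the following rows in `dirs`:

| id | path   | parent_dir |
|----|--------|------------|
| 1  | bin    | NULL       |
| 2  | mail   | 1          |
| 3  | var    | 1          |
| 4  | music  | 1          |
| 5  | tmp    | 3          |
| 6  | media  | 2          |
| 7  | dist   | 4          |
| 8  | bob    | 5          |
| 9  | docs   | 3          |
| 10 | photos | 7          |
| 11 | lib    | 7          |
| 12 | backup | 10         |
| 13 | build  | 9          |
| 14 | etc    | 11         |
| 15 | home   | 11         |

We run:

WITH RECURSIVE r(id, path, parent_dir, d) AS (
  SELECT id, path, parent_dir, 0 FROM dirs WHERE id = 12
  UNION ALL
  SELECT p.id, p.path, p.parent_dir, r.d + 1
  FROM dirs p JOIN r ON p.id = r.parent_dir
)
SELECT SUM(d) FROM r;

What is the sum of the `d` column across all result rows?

10

Base: id=12 (backup), parent_dir=10, d 0.
Iteration 1: join on id=10 -> photos (id 10, parent_dir=7, d 1).
Iteration 2: join on id=7 -> dist (id 7, parent_dir=4, d 2).
Iteration 3: join on id=4 -> music (id 4, parent_dir=1, d 3).
Iteration 4: join on id=1 -> bin (id 1, parent_dir=NULL, d 4).
Iteration 5: parent_dir is NULL; no match; recursion stops.
SUM(d) = 0 + 1 + 2 + 3 + 4 = 10.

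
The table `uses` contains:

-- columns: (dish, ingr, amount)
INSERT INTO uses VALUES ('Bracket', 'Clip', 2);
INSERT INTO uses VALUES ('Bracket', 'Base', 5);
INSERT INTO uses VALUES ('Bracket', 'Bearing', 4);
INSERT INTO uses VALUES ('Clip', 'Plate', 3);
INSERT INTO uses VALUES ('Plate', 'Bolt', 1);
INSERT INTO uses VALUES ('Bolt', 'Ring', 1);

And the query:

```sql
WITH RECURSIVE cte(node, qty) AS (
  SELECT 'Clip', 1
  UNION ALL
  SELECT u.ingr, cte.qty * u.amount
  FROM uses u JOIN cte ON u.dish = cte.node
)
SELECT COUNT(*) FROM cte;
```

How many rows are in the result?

4

Base: (Clip, qty=1).
Iteration 1: components of {Clip} -> Plate = 1*3 = 3.
Iteration 2: components of {Plate} -> Bolt = 3*1 = 3.
Iteration 3: components of {Bolt} -> Ring = 3*1 = 3.
Iteration 4: no further components; recursion stops.
Total rows emitted: 4.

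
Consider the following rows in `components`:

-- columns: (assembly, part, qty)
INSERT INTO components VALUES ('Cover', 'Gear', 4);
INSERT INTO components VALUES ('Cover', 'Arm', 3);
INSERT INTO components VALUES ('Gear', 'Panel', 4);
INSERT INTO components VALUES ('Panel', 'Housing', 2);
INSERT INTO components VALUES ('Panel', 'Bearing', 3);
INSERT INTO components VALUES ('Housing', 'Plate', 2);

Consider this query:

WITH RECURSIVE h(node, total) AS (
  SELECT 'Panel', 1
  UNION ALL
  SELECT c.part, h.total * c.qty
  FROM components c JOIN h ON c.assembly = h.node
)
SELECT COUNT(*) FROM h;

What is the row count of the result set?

Base: (Panel, total=1).
Iteration 1: components of {Panel} -> Bearing = 1*3 = 3, Housing = 1*2 = 2.
Iteration 2: components of {Bearing,Housing} -> Plate = 2*2 = 4.
Iteration 3: no further components; recursion stops.
Total rows emitted: 4.

4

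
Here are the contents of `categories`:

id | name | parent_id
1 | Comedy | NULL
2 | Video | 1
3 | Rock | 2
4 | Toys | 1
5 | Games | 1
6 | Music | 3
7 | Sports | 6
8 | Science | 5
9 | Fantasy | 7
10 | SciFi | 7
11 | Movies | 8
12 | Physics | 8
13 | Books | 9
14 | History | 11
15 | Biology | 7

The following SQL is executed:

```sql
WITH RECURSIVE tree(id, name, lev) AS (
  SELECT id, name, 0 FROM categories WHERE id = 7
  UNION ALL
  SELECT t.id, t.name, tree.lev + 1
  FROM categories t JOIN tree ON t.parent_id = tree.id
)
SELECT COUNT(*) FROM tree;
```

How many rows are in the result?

Base: id=7 (Sports) at lev 0.
Iteration 1: rows with parent_id in {7} -> Fantasy (id 9, lev 1), SciFi (id 10, lev 1), Biology (id 15, lev 1).
Iteration 2: rows with parent_id in {9,10,15} -> Books (id 13, lev 2).
Iteration 3: no rows with parent_id in {13}; recursion stops.
Total rows emitted: 5.

5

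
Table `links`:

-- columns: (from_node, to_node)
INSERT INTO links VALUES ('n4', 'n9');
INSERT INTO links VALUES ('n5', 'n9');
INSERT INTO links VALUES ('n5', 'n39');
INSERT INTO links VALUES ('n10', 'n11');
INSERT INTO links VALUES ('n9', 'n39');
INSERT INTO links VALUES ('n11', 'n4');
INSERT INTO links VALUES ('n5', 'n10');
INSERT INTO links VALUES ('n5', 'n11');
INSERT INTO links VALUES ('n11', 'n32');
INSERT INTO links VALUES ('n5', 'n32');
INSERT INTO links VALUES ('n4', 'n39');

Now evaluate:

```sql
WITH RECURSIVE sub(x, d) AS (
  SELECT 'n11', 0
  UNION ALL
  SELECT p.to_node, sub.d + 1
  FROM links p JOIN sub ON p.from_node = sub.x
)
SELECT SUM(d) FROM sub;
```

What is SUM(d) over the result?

Base: (n11, d=0).
Iteration 1: edges from {n11} -> (n32, d=1), (n4, d=1).
Iteration 2: edges from {n32,n4} -> (n39, d=2), (n9, d=2).
Iteration 3: edges from {n39,n9} -> (n39, d=3).
Iteration 4: no outgoing edges from {n39}; recursion stops.
SUM(d) = 0 + 1 + 1 + 2 + 2 + 3 = 9.

9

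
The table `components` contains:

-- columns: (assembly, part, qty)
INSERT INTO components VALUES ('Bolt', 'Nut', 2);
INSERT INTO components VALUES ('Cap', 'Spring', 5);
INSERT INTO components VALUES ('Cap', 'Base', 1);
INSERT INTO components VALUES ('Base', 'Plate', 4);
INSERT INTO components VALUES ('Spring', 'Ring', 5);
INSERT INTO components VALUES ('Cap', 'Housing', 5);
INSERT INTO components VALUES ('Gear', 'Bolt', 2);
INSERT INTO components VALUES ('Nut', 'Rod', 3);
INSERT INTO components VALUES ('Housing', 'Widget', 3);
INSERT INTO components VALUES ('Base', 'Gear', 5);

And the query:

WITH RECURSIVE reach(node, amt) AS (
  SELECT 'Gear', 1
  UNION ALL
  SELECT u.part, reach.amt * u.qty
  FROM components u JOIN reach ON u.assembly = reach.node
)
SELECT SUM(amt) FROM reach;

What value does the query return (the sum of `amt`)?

Base: (Gear, amt=1).
Iteration 1: components of {Gear} -> Bolt = 1*2 = 2.
Iteration 2: components of {Bolt} -> Nut = 2*2 = 4.
Iteration 3: components of {Nut} -> Rod = 4*3 = 12.
Iteration 4: no further components; recursion stops.
SUM(amt) = 1 + 2 + 4 + 12 = 19.

19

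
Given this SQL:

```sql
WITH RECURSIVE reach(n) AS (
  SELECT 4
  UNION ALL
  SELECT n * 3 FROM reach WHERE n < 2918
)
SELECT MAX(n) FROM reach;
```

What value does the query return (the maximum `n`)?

Base: n=4.
Iteration 1: 4 < 2918 holds -> n = 4 * 3 = 12.
Iteration 2: 12 < 2918 holds -> n = 12 * 3 = 36.
Iteration 3: 36 < 2918 holds -> n = 36 * 3 = 108.
Iteration 4: 108 < 2918 holds -> n = 108 * 3 = 324.
Iteration 5: 324 < 2918 holds -> n = 324 * 3 = 972.
Iteration 6: 972 < 2918 holds -> n = 972 * 3 = 2916.
Iteration 7: 2916 < 2918 holds -> n = 2916 * 3 = 8748.
Iteration 8: 8748 < 2918 fails; recursion stops.
n values: 4, 12, 36, 108, 324, 972, 2916, 8748; the maximum is 8748.

8748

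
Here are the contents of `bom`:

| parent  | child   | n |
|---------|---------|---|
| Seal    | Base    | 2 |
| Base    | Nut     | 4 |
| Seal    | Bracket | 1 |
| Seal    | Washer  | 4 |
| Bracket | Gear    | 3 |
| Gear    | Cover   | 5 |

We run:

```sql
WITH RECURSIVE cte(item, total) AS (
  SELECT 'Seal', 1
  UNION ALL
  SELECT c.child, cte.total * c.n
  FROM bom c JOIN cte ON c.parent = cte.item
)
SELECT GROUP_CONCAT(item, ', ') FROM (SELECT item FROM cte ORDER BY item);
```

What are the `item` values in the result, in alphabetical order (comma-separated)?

Base, Bracket, Cover, Gear, Nut, Seal, Washer

Base: (Seal, total=1).
Iteration 1: components of {Seal} -> Base = 1*2 = 2, Bracket = 1*1 = 1, Washer = 1*4 = 4.
Iteration 2: components of {Base,Bracket,Washer} -> Gear = 1*3 = 3, Nut = 2*4 = 8.
Iteration 3: components of {Gear,Nut} -> Cover = 3*5 = 15.
Iteration 4: no further components; recursion stops.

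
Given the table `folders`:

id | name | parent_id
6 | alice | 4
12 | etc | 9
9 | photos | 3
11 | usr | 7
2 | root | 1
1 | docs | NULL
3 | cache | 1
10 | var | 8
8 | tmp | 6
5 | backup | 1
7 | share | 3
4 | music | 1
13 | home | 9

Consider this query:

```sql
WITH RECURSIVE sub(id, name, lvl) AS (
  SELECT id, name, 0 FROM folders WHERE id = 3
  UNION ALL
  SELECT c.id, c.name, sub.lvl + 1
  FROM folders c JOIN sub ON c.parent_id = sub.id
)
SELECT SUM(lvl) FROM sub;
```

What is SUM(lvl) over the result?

Base: id=3 (cache) at lvl 0.
Iteration 1: rows with parent_id in {3} -> share (id 7, lvl 1), photos (id 9, lvl 1).
Iteration 2: rows with parent_id in {7,9} -> usr (id 11, lvl 2), etc (id 12, lvl 2), home (id 13, lvl 2).
Iteration 3: no rows with parent_id in {11,12,13}; recursion stops.
SUM(lvl) = 0 + 1 + 1 + 2 + 2 + 2 = 8.

8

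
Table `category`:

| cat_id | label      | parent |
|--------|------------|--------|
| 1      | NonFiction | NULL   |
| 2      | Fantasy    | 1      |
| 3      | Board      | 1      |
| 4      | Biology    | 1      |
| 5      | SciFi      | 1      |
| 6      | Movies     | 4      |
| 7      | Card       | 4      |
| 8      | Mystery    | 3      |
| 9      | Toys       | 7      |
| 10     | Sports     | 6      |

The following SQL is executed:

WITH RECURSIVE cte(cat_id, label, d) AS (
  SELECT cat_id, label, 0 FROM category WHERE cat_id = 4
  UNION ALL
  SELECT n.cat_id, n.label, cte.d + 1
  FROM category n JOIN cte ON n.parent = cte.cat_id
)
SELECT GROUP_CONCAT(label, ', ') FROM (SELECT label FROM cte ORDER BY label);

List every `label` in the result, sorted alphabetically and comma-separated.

Base: cat_id=4 (Biology) at d 0.
Iteration 1: rows with parent in {4} -> Movies (id 6, d 1), Card (id 7, d 1).
Iteration 2: rows with parent in {6,7} -> Toys (id 9, d 2), Sports (id 10, d 2).
Iteration 3: no rows with parent in {9,10}; recursion stops.

Biology, Card, Movies, Sports, Toys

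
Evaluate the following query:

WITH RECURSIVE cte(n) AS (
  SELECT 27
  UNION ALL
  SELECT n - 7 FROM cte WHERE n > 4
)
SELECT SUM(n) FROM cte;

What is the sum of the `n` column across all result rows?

65

Base: n=27.
Iteration 1: 27 > 4 holds -> n = 27 - 7 = 20.
Iteration 2: 20 > 4 holds -> n = 20 - 7 = 13.
Iteration 3: 13 > 4 holds -> n = 13 - 7 = 6.
Iteration 4: 6 > 4 holds -> n = 6 - 7 = -1.
Iteration 5: -1 > 4 fails; recursion stops.
SUM(n) = 27 + 20 + 13 + 6 + -1 = 65.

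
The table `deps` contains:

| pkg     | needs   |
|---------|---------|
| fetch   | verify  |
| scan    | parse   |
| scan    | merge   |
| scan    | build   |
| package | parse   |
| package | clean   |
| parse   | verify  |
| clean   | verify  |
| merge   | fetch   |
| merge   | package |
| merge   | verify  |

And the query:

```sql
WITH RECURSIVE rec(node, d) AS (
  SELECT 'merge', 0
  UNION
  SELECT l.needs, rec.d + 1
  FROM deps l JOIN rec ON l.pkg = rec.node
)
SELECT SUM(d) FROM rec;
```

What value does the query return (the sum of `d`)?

12

Base: (merge, d=0).
Iteration 1: edges from {merge} -> (fetch, d=1), (package, d=1), (verify, d=1).
Iteration 2: edges from {fetch,package,verify} -> (clean, d=2), (parse, d=2), (verify, d=2).
Iteration 3: edges from {clean,parse,verify} -> (verify, d=3). [UNION drops 1 duplicate row(s)]
Iteration 4: no outgoing edges from {verify}; recursion stops.
SUM(d) = 0 + 1 + 1 + 1 + 2 + 2 + 2 + 3 = 12.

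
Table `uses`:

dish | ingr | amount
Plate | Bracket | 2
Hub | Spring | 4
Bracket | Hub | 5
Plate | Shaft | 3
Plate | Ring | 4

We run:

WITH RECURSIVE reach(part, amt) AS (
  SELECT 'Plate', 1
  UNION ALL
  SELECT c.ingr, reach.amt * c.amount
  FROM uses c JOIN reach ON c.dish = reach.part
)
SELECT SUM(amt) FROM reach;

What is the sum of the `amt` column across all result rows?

60

Base: (Plate, amt=1).
Iteration 1: components of {Plate} -> Bracket = 1*2 = 2, Ring = 1*4 = 4, Shaft = 1*3 = 3.
Iteration 2: components of {Bracket,Ring,Shaft} -> Hub = 2*5 = 10.
Iteration 3: components of {Hub} -> Spring = 10*4 = 40.
Iteration 4: no further components; recursion stops.
SUM(amt) = 1 + 2 + 3 + 4 + 10 + 40 = 60.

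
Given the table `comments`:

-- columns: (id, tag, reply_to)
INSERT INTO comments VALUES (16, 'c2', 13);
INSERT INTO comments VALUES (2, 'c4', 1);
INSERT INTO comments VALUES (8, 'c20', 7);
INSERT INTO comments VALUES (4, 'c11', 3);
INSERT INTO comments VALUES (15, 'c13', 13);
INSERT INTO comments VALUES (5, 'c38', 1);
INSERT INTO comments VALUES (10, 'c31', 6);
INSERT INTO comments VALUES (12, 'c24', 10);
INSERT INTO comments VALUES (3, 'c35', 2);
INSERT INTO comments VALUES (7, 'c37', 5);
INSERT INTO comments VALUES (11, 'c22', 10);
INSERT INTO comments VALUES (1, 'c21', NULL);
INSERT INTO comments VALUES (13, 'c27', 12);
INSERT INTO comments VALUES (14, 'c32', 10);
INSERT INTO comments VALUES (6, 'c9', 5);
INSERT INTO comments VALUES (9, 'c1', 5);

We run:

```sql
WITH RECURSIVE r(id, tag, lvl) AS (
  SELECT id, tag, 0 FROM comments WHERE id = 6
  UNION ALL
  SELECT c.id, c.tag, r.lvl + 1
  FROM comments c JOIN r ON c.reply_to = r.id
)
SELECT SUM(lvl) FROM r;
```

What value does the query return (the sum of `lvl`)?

18

Base: id=6 (c9) at lvl 0.
Iteration 1: rows with reply_to in {6} -> c31 (id 10, lvl 1).
Iteration 2: rows with reply_to in {10} -> c22 (id 11, lvl 2), c24 (id 12, lvl 2), c32 (id 14, lvl 2).
Iteration 3: rows with reply_to in {11,12,14} -> c27 (id 13, lvl 3).
Iteration 4: rows with reply_to in {13} -> c13 (id 15, lvl 4), c2 (id 16, lvl 4).
Iteration 5: no rows with reply_to in {15,16}; recursion stops.
SUM(lvl) = 0 + 1 + 2 + 2 + 2 + 3 + 4 + 4 = 18.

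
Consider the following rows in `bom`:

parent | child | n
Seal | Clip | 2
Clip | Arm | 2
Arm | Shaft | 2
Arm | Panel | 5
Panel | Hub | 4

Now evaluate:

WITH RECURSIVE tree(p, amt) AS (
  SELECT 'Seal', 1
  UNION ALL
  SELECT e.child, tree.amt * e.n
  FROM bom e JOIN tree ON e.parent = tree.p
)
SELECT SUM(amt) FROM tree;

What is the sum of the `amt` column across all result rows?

115

Base: (Seal, amt=1).
Iteration 1: components of {Seal} -> Clip = 1*2 = 2.
Iteration 2: components of {Clip} -> Arm = 2*2 = 4.
Iteration 3: components of {Arm} -> Panel = 4*5 = 20, Shaft = 4*2 = 8.
Iteration 4: components of {Panel,Shaft} -> Hub = 20*4 = 80.
Iteration 5: no further components; recursion stops.
SUM(amt) = 1 + 2 + 4 + 8 + 20 + 80 = 115.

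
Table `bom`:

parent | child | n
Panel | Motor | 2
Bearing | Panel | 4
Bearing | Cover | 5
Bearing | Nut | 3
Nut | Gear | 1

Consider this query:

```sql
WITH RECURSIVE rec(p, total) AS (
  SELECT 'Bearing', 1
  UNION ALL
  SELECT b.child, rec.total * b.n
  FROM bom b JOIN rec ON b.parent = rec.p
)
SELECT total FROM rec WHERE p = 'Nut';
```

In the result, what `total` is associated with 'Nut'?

3

Base: (Bearing, total=1).
Iteration 1: components of {Bearing} -> Cover = 1*5 = 5, Nut = 1*3 = 3, Panel = 1*4 = 4.
Iteration 2: components of {Cover,Nut,Panel} -> Gear = 3*1 = 3, Motor = 4*2 = 8.
Iteration 3: no further components; recursion stops.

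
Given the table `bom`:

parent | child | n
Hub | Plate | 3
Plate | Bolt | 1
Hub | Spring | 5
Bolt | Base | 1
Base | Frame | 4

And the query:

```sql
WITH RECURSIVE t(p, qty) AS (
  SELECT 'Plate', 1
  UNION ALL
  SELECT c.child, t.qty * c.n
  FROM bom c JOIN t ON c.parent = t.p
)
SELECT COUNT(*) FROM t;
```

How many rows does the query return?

Base: (Plate, qty=1).
Iteration 1: components of {Plate} -> Bolt = 1*1 = 1.
Iteration 2: components of {Bolt} -> Base = 1*1 = 1.
Iteration 3: components of {Base} -> Frame = 1*4 = 4.
Iteration 4: no further components; recursion stops.
Total rows emitted: 4.

4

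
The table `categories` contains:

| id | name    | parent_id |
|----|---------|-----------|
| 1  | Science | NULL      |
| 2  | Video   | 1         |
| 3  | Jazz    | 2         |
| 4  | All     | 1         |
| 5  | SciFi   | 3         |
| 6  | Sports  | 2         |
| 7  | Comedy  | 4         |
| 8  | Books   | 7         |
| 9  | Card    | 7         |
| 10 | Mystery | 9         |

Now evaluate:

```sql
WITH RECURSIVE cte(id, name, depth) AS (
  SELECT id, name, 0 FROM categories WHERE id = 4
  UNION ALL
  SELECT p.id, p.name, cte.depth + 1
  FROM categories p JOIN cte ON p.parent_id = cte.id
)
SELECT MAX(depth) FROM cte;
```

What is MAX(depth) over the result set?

Base: id=4 (All) at depth 0.
Iteration 1: rows with parent_id in {4} -> Comedy (id 7, depth 1).
Iteration 2: rows with parent_id in {7} -> Books (id 8, depth 2), Card (id 9, depth 2).
Iteration 3: rows with parent_id in {8,9} -> Mystery (id 10, depth 3).
Iteration 4: no rows with parent_id in {10}; recursion stops.
depth values: 0, 1, 2, 2, 3; the maximum is 3.

3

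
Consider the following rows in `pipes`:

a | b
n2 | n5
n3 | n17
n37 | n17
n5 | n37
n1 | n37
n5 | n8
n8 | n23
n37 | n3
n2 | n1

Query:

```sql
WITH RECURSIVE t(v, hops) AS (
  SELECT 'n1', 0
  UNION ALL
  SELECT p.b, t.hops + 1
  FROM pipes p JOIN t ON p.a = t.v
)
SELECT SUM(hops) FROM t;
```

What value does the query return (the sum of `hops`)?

8

Base: (n1, hops=0).
Iteration 1: edges from {n1} -> (n37, hops=1).
Iteration 2: edges from {n37} -> (n17, hops=2), (n3, hops=2).
Iteration 3: edges from {n17,n3} -> (n17, hops=3).
Iteration 4: no outgoing edges from {n17}; recursion stops.
SUM(hops) = 0 + 1 + 2 + 2 + 3 = 8.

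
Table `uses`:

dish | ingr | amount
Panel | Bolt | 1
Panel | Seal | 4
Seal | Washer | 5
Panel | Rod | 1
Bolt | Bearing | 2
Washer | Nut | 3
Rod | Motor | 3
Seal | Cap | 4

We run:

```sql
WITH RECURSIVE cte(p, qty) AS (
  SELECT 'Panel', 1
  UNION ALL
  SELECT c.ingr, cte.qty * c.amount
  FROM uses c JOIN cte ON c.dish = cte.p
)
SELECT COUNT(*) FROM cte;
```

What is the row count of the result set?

Base: (Panel, qty=1).
Iteration 1: components of {Panel} -> Bolt = 1*1 = 1, Rod = 1*1 = 1, Seal = 1*4 = 4.
Iteration 2: components of {Bolt,Rod,Seal} -> Bearing = 1*2 = 2, Cap = 4*4 = 16, Motor = 1*3 = 3, Washer = 4*5 = 20.
Iteration 3: components of {Bearing,Cap,Motor,Washer} -> Nut = 20*3 = 60.
Iteration 4: no further components; recursion stops.
Total rows emitted: 9.

9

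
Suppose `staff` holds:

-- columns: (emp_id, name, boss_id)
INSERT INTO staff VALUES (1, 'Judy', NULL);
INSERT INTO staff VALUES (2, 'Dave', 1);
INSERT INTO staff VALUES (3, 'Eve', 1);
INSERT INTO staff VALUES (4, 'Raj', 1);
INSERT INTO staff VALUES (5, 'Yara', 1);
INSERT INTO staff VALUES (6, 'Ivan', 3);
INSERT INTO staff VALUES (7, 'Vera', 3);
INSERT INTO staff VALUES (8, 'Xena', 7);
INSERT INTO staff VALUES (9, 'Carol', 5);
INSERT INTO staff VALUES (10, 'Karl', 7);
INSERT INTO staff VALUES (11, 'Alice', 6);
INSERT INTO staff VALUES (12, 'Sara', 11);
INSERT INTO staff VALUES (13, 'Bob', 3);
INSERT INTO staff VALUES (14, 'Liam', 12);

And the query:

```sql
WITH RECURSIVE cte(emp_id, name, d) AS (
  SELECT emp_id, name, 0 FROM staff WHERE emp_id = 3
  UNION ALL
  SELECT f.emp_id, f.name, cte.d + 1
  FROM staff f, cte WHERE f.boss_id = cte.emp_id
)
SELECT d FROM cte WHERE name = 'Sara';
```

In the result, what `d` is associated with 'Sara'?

3

Base: emp_id=3 (Eve) at d 0.
Iteration 1: rows with boss_id in {3} -> Ivan (id 6, d 1), Vera (id 7, d 1), Bob (id 13, d 1).
Iteration 2: rows with boss_id in {6,7,13} -> Xena (id 8, d 2), Karl (id 10, d 2), Alice (id 11, d 2).
Iteration 3: rows with boss_id in {8,10,11} -> Sara (id 12, d 3).
Iteration 4: rows with boss_id in {12} -> Liam (id 14, d 4).
Iteration 5: no rows with boss_id in {14}; recursion stops.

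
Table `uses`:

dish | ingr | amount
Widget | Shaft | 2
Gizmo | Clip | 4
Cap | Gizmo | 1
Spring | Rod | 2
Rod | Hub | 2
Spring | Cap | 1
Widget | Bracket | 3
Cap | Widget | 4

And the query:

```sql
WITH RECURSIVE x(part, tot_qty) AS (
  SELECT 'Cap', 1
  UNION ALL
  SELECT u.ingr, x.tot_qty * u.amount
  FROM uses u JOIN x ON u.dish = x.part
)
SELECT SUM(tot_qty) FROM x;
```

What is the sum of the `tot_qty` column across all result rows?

30

Base: (Cap, tot_qty=1).
Iteration 1: components of {Cap} -> Gizmo = 1*1 = 1, Widget = 1*4 = 4.
Iteration 2: components of {Gizmo,Widget} -> Bracket = 4*3 = 12, Clip = 1*4 = 4, Shaft = 4*2 = 8.
Iteration 3: no further components; recursion stops.
SUM(tot_qty) = 1 + 4 + 1 + 12 + 8 + 4 = 30.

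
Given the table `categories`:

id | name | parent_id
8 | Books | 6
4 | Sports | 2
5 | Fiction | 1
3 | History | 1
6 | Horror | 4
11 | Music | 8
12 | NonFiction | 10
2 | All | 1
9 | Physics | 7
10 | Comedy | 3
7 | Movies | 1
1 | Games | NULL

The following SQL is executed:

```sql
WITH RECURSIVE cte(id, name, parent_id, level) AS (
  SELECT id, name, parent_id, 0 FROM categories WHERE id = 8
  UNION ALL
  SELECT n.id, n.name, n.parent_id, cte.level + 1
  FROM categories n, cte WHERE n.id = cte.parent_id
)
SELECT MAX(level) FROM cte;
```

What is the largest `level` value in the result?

4

Base: id=8 (Books), parent_id=6, level 0.
Iteration 1: join on id=6 -> Horror (id 6, parent_id=4, level 1).
Iteration 2: join on id=4 -> Sports (id 4, parent_id=2, level 2).
Iteration 3: join on id=2 -> All (id 2, parent_id=1, level 3).
Iteration 4: join on id=1 -> Games (id 1, parent_id=NULL, level 4).
Iteration 5: parent_id is NULL; no match; recursion stops.
level values: 0, 1, 2, 3, 4; the maximum is 4.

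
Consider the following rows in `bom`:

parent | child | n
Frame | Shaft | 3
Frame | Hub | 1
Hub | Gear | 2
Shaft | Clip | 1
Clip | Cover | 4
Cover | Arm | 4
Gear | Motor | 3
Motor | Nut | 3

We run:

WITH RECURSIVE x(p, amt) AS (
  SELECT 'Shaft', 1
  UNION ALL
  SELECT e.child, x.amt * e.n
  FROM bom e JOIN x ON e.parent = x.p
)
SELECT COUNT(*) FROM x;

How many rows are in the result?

Base: (Shaft, amt=1).
Iteration 1: components of {Shaft} -> Clip = 1*1 = 1.
Iteration 2: components of {Clip} -> Cover = 1*4 = 4.
Iteration 3: components of {Cover} -> Arm = 4*4 = 16.
Iteration 4: no further components; recursion stops.
Total rows emitted: 4.

4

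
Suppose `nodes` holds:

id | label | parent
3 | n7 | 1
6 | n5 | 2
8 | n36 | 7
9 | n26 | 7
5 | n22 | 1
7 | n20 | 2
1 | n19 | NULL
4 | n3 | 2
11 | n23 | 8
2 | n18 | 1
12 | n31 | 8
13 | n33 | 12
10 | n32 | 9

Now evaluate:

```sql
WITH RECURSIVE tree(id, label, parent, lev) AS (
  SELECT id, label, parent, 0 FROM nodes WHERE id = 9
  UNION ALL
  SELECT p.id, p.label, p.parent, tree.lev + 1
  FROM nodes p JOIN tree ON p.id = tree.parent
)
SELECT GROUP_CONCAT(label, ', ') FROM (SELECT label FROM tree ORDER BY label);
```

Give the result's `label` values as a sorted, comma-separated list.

Base: id=9 (n26), parent=7, lev 0.
Iteration 1: join on id=7 -> n20 (id 7, parent=2, lev 1).
Iteration 2: join on id=2 -> n18 (id 2, parent=1, lev 2).
Iteration 3: join on id=1 -> n19 (id 1, parent=NULL, lev 3).
Iteration 4: parent is NULL; no match; recursion stops.

n18, n19, n20, n26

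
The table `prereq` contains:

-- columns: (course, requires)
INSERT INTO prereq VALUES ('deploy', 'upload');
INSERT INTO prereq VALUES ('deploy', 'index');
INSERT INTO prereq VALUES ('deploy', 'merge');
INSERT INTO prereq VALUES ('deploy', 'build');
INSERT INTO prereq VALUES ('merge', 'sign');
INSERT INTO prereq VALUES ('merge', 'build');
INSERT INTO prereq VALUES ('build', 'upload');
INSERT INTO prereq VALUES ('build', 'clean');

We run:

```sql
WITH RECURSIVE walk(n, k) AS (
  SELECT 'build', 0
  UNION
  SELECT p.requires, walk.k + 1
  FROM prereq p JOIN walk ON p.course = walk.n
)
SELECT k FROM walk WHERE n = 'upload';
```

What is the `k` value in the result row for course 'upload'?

Base: (build, k=0).
Iteration 1: edges from {build} -> (clean, k=1), (upload, k=1).
Iteration 2: no outgoing edges from {clean,upload}; recursion stops.

1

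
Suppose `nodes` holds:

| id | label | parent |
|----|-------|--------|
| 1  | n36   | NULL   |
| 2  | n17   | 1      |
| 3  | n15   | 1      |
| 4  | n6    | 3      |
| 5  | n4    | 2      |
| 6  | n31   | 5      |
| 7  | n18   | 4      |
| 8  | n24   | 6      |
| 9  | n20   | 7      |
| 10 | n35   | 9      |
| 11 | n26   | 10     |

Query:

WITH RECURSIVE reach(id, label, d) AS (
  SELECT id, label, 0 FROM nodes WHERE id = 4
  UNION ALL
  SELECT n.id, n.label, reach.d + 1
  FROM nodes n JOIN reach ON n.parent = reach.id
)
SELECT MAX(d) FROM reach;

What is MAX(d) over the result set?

4

Base: id=4 (n6) at d 0.
Iteration 1: rows with parent in {4} -> n18 (id 7, d 1).
Iteration 2: rows with parent in {7} -> n20 (id 9, d 2).
Iteration 3: rows with parent in {9} -> n35 (id 10, d 3).
Iteration 4: rows with parent in {10} -> n26 (id 11, d 4).
Iteration 5: no rows with parent in {11}; recursion stops.
d values: 0, 1, 2, 3, 4; the maximum is 4.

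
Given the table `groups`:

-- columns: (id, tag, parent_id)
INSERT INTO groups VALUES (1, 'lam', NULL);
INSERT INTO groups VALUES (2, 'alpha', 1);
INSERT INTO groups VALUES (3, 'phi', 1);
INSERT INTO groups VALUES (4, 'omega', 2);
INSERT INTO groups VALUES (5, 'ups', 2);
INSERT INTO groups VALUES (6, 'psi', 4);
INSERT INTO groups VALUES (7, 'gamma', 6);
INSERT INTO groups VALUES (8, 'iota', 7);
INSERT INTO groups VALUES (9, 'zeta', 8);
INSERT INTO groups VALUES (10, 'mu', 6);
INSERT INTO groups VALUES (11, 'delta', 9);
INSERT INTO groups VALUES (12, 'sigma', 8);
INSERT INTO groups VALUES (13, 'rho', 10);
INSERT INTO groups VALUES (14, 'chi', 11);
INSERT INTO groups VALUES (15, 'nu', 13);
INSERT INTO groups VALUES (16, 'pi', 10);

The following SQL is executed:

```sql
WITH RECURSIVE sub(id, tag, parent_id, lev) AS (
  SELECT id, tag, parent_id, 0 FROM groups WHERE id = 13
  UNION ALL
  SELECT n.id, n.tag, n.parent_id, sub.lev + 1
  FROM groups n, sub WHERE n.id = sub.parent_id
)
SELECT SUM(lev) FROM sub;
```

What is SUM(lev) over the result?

15

Base: id=13 (rho), parent_id=10, lev 0.
Iteration 1: join on id=10 -> mu (id 10, parent_id=6, lev 1).
Iteration 2: join on id=6 -> psi (id 6, parent_id=4, lev 2).
Iteration 3: join on id=4 -> omega (id 4, parent_id=2, lev 3).
Iteration 4: join on id=2 -> alpha (id 2, parent_id=1, lev 4).
Iteration 5: join on id=1 -> lam (id 1, parent_id=NULL, lev 5).
Iteration 6: parent_id is NULL; no match; recursion stops.
SUM(lev) = 0 + 1 + 2 + 3 + 4 + 5 = 15.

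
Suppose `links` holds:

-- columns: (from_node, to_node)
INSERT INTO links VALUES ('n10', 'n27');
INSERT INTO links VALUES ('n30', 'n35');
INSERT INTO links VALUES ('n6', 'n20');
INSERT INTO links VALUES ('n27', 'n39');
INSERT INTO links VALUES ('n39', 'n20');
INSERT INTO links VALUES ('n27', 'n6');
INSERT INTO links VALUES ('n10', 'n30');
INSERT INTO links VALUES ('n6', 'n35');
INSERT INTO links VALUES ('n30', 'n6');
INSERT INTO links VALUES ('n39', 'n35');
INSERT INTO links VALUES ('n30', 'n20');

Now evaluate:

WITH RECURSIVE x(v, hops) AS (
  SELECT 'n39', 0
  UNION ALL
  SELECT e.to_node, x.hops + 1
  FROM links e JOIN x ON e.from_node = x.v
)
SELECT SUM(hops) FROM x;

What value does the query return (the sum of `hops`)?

Base: (n39, hops=0).
Iteration 1: edges from {n39} -> (n20, hops=1), (n35, hops=1).
Iteration 2: no outgoing edges from {n20,n35}; recursion stops.
SUM(hops) = 0 + 1 + 1 = 2.

2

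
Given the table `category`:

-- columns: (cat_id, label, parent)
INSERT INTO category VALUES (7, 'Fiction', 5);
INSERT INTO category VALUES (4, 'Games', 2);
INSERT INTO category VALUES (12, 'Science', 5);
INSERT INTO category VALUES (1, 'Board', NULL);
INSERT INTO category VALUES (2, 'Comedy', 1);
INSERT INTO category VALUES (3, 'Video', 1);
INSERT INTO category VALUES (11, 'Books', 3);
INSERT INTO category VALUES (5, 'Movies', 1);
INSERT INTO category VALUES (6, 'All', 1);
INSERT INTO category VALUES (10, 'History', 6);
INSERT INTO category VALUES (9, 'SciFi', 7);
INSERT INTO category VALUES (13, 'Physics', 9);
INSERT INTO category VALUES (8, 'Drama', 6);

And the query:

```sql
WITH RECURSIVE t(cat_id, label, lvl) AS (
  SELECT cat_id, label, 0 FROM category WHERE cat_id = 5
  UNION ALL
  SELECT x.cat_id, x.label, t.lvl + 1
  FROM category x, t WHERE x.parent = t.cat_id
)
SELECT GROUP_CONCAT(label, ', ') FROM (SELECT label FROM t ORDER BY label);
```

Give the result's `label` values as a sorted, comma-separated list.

Base: cat_id=5 (Movies) at lvl 0.
Iteration 1: rows with parent in {5} -> Fiction (id 7, lvl 1), Science (id 12, lvl 1).
Iteration 2: rows with parent in {7,12} -> SciFi (id 9, lvl 2).
Iteration 3: rows with parent in {9} -> Physics (id 13, lvl 3).
Iteration 4: no rows with parent in {13}; recursion stops.

Fiction, Movies, Physics, SciFi, Science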